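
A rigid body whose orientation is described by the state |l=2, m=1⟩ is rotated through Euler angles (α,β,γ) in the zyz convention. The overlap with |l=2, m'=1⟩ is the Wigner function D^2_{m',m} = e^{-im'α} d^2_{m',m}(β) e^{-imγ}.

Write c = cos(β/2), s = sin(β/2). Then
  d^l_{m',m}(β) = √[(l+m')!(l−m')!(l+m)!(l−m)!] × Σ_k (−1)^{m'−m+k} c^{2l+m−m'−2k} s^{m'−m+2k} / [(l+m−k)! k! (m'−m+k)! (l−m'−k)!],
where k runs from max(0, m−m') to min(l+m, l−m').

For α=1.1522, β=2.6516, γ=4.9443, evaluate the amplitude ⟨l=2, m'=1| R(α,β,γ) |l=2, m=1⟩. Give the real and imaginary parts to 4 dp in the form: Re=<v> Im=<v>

Re=-0.1598 Im=-0.0302

First d^2_{1,1}(β=2.6516), then the phase factors e^{-i(1)α} and e^{-i(1)γ}:
c=cos(2.6516/2)=0.242553, s=sin(2.6516/2)=0.970138; N=√[6·1·6·1]=6.000000
k: max(0,(1)−(1))=0 … min(2+(1),2−(1))=1
  k=0: (−1)^0·6.0000/(6)·0.2426^4·0.9701^0 = +0.003461
  k=1: (−1)^1·6.0000/(2)·0.2426^2·0.9701^2 = -0.166112
d^2_{1,1}(2.6516) = +0.003461 -0.166112 = -0.162651
D = (+0.406478-0.913660i)·(-0.162651)·(+0.229838+0.973229i) = -0.159825-0.030188i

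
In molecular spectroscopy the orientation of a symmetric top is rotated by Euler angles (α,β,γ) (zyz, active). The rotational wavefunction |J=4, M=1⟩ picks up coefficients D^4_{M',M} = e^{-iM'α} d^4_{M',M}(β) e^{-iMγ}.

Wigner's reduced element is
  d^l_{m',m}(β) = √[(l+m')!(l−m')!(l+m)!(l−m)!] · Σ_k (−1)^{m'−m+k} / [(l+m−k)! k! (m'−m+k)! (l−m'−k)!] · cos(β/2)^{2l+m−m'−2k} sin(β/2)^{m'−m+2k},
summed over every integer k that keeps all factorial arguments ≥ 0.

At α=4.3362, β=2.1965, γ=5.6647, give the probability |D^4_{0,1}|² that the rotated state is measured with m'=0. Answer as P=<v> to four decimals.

First d^4_{0,1}(β=2.1965), then the phase factors e^{-i(0)α} and e^{-i(1)γ}:
c=cos(2.1965/2)=0.455155, s=sin(2.1965/2)=0.890412; N=√[24·24·120·6]=643.987578
The bounds max(0,m−m')=1 and min(l+m,l−m')=4 give 4 terms
  k=1: (−1)^0·643.9876/(144)·0.4552^7·0.8904^1 = +0.016115
  k=2: (−1)^1·643.9876/(24)·0.4552^5·0.8904^3 = -0.370029
  k=3: (−1)^2·643.9876/(24)·0.4552^3·0.8904^5 = +1.416119
  k=4: (−1)^3·643.9876/(144)·0.4552^1·0.8904^7 = -0.903259
d^4_{0,1}(2.1965) = +0.016115 -0.370029 +1.416119 -0.903259 = +0.158946
|D^4_{0,1}|² = |d^4_{0,1}(β)|² = (+0.158946)² = 0.025264 (the z-rotation phases have unit modulus)

P=0.0253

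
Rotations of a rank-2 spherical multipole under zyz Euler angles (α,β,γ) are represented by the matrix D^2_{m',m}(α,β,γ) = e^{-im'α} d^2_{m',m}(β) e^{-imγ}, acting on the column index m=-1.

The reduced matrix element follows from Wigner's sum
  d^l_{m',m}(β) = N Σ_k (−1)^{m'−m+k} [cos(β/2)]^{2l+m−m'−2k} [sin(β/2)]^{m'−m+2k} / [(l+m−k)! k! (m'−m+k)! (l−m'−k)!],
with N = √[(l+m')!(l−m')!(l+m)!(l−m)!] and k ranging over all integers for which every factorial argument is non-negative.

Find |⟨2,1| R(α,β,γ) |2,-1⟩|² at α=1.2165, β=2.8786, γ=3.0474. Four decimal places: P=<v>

D^2_{1,-1}(1.2165,2.8786,3.0474) = e^{-i·1·1.2165}·d^2_{1,-1}(2.8786)·e^{-i·-1·3.0474}. Compute d first:
Half-angle: c=0.131118, s=0.991367. N=√(6·1·1·6)=6.000000
Admissible k: 0..1 (factorial args all ≥0)
  k=0: (−1)^2·6.0000/(2)·0.1311^2·0.9914^2 = +0.050689
  k=1: (−1)^3·6.0000/(6)·0.1311^0·0.9914^4 = -0.965912
d^2_{1,-1}(2.8786) = +0.050689 -0.965912 = -0.915223
|D^2_{1,-1}|² = |d^2_{1,-1}(β)|² = (-0.915223)² = 0.837633 (the z-rotation phases have unit modulus)

P=0.8376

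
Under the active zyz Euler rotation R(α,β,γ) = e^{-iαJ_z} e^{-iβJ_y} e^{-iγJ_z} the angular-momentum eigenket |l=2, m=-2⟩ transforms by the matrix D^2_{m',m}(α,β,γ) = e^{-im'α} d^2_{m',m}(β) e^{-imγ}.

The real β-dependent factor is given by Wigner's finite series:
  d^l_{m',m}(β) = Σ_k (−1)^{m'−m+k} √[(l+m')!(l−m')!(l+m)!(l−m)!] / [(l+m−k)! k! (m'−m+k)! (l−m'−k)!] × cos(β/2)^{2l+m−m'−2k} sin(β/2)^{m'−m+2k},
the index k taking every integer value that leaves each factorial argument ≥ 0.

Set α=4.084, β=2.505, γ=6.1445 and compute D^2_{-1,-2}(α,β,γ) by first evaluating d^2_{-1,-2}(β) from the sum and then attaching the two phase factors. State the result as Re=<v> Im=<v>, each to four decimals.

Re=0.0458 Im=0.0359

Split into d^2_{-1,-2}(β=2.505) × two z-phases.
Half-angle: c=0.312949, s=0.949770. N=√(1·6·1·24)=12.000000
k∈{0} keeps every argument non-negative
  k=0: (−1)^1·12.0000/(6)·0.3129^3·0.9498^1 = -0.058220
d^2_{-1,-2}(2.505) = -0.058220
Attach z-rotation phases: D = e^{-i(-1)(4.084)}·(-0.058220)·e^{-i(-2)(6.1445)} = +0.045813+0.035927i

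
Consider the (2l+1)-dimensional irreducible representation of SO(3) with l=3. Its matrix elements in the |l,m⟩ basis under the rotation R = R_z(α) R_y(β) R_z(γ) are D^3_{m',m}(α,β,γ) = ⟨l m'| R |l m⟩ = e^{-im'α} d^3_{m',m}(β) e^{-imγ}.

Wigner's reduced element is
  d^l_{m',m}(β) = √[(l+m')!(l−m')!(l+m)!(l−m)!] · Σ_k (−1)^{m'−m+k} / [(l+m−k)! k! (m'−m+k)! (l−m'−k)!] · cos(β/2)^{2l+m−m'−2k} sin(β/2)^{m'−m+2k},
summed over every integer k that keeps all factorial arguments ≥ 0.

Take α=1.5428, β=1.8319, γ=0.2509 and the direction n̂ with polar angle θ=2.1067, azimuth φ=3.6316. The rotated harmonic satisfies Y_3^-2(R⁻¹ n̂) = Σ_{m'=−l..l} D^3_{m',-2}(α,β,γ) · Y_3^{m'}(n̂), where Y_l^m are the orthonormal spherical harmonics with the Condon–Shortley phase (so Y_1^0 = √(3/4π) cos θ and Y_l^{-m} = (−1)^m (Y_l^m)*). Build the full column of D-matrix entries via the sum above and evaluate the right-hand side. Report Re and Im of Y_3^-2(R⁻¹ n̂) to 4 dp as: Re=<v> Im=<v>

Re=-0.0752 Im=0.2524

Need the full column D^3_{m',-2} for m'=−3..3 at α=1.5428, β=1.8319, γ=0.2509.
cos(β/2)=0.609037, sin(β/2)=0.793142
d^3_{-3,-2}: single k=1 term ⇒ +0.162797;  D = +0.066057-0.148793i
d^3_{-2,-2}: k∈[0..1] ⇒ +0.051034 -0.432760 = -0.381726;  D = +0.344417+0.164595i
d^3_{-1,-2}: k∈[0..1] ⇒ -0.210170 +0.712876 = +0.502706;  D = -0.229372+0.447327i
d^3_{0,-2}: k∈[0..1] ⇒ +0.474065 -0.803991 = -0.329926;  D = -0.289252-0.158696i
d^3_{1,-2}: k∈[0..1] ⇒ -0.712876 +0.604502 = -0.108374;  D = -0.054768+0.093517i
d^3_{2,-2}: k∈[0..1] ⇒ +0.733940 -0.248945 = +0.484995;  D = -0.411482-0.256715i
d^3_{3,-2}: single k=0 term ⇒ -0.468245;  D = +0.258872-0.390177i
Y_3^{m'}(θ=2.1067,φ=3.6316) and Σ D·Y over m':
  (+0.0661-0.1488i)·(-0.0267+0.2639i)  (+0.3444+0.1646i)·(-0.2149+0.3204i)  (-0.2294+0.4473i)·(-0.0744+0.0397i)  (-0.2893-0.1587i)·(+0.3232+0.0000i)  (-0.0548+0.0935i)·(+0.0744+0.0397i)  (-0.4115-0.2567i)·(-0.2149-0.3204i)  (+0.2589-0.3902i)·(+0.0267+0.2639i)
Y_3^-2(R⁻¹ n̂) = -0.075197+0.252354i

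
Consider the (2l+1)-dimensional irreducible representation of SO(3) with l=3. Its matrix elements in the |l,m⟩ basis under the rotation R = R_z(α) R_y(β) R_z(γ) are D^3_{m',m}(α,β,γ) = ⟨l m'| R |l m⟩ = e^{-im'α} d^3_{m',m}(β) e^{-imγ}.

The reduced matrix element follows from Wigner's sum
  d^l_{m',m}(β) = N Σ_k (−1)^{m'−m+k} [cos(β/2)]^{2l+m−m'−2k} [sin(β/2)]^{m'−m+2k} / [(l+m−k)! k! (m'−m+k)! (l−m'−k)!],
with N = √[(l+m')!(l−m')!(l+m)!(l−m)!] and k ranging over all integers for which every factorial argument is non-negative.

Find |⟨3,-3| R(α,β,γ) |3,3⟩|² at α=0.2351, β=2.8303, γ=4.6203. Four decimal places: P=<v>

Split into d^3_{-3,3}(β=2.8303) × two z-phases.
c=cos(2.8303/2)=0.155019, s=sin(2.8303/2)=0.987912; N=√[1·720·720·1]=720.000000
The bounds max(0,m−m')=6 and min(l+m,l−m')=6 give 1 term
  k=6: (−1)^0·720.0000/(720)·0.1550^0·0.9879^6 = +0.929626
d^3_{-3,3}(2.8303) = +0.929626
|D^3_{-3,3}|² = |d^3_{-3,3}(β)|² = (+0.929626)² = 0.864205 (the z-rotation phases have unit modulus)

P=0.8642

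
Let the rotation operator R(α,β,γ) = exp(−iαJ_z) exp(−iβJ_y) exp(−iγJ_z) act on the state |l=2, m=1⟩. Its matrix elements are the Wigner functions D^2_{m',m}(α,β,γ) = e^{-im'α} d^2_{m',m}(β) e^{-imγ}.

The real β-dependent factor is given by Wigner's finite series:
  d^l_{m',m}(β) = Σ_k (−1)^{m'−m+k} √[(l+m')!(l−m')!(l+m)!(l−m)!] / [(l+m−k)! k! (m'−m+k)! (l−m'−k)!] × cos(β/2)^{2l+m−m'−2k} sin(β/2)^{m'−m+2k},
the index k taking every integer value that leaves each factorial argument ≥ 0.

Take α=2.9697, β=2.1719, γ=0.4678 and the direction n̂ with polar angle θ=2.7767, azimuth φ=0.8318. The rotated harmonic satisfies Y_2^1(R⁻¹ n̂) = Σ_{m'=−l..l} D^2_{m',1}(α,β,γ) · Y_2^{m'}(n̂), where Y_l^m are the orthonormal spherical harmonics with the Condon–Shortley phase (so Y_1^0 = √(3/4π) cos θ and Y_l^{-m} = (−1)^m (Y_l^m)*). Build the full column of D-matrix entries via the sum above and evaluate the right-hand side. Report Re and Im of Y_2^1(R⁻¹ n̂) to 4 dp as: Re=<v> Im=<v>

Re=-0.1855 Im=0.1902

Need the full column D^2_{m',1} for m'=−2..2 at α=2.9697, β=2.1719, γ=0.4678.
cos(β/2)=0.466072, sin(β/2)=0.884747
d^2_{-2,1}: single k=3 term ⇒ +0.645565;  D = +0.444374-0.468280i
d^2_{-1,1}: k∈[2..3] ⇒ +0.510112 -0.612739 = -0.102627;  D = +0.082335-0.061263i
d^2_{0,1}: k∈[1..2] ⇒ +0.219409 -0.790653 = -0.571243;  D = -0.509870+0.257587i
d^2_{1,1}: k∈[0..1] ⇒ +0.047186 -0.510112 = -0.462926;  D = +0.442807-0.134993i
d^2_{2,1}: single k=0 term ⇒ -0.179147;  D = -0.177771+0.022160i
Y_2^{m'}(θ=2.7767,φ=0.8318) and Σ D·Y over m':
  (+0.4444-0.4683i)·(-0.0046-0.0490i)  (+0.0823-0.0613i)·(-0.1735+0.1904i)  (-0.5099+0.2576i)·(+0.5103+0.0000i)  (+0.4428-0.1350i)·(+0.1735+0.1904i)  (-0.1778+0.0222i)·(-0.0046+0.0490i)
Y_2^1(R⁻¹ n̂) = -0.185535+0.190182i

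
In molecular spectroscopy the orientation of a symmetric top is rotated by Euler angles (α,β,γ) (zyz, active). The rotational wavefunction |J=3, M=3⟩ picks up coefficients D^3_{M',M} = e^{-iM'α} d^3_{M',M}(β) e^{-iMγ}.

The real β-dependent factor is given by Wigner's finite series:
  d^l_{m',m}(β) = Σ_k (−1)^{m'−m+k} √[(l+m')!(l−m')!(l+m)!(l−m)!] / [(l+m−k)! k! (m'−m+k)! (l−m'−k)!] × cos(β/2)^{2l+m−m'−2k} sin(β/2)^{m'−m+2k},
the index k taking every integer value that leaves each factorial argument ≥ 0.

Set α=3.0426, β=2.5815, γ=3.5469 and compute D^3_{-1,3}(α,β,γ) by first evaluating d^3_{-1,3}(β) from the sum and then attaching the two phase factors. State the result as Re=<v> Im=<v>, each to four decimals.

Split into d^3_{-1,3}(β=2.5815) × two z-phases.
Half-angle: c=0.276400, s=0.961043. N=√(2·24·720·1)=185.903201
The bounds max(0,m−m')=4 and min(l+m,l−m')=4 give 1 term
  k=4: (−1)^0·185.9032/(48)·0.2764^2·0.9610^4 = +0.252402
d^3_{-1,3}(2.5815) = +0.252402
D = (-0.995104+0.098831i)·(+0.252402)·(-0.347472+0.937690i) = +0.063883-0.244184i

Re=0.0639 Im=-0.2442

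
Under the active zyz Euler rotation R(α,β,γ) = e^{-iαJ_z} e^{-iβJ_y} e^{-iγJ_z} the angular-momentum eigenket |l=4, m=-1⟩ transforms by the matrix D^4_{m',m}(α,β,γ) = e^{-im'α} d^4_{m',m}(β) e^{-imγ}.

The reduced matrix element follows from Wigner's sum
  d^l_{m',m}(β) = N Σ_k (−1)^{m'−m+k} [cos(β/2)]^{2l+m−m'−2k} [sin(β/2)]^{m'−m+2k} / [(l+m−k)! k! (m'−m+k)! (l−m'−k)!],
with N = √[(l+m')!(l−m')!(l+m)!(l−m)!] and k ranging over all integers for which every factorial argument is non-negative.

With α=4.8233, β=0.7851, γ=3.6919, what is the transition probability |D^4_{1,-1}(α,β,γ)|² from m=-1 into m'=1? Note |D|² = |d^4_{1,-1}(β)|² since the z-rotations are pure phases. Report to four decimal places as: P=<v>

D^4_{1,-1}(4.8233,0.7851,3.6919) = e^{-i·1·4.8233}·d^4_{1,-1}(0.7851)·e^{-i·-1·3.6919}. Compute d first:
c=cos(0.7851/2)=0.923937, s=sin(0.7851/2)=0.382546; N=√[120·6·6·120]=720.000000
k∈{0,1,2,3} keeps every argument non-negative
  k=0: (−1)^2·720.0000/(72)·0.9239^6·0.3825^2 = +0.910373
  k=1: (−1)^3·720.0000/(24)·0.9239^4·0.3825^4 = -0.468191
  k=2: (−1)^4·720.0000/(48)·0.9239^2·0.3825^6 = +0.040131
  k=3: (−1)^5·720.0000/(720)·0.9239^0·0.3825^8 = -0.000459
d^4_{1,-1}(0.7851) = +0.910373 -0.468191 +0.040131 -0.000459 = +0.481854
|D^4_{1,-1}|² = |d^4_{1,-1}(β)|² = (+0.481854)² = 0.232184 (the z-rotation phases have unit modulus)

P=0.2322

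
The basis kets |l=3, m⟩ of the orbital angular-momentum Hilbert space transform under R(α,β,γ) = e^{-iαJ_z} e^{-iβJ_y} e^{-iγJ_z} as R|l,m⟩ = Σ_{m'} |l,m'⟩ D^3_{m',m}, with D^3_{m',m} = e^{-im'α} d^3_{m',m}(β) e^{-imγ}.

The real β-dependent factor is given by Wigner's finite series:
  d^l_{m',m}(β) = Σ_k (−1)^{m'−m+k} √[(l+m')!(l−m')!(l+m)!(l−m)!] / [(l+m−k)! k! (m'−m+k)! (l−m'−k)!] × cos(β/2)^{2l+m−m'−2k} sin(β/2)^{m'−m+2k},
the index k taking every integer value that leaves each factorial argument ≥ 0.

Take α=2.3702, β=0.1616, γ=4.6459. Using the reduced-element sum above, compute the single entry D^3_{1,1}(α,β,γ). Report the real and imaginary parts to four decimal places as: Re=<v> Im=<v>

Re=0.6908 Im=-0.6218

Split into d^3_{1,1}(β=0.1616) × two z-phases.
With c≡cos(β/2)=0.996737 and s≡sin(β/2)=0.080712, N=[24·2·24·2]^{1/2}=48.000000
k: max(0,(1)−(1))=0 … min(3+(1),3−(1))=2
  k=0: (−1)^0·48.0000/(48)·0.9967^6·0.0807^0 = +0.980584
  k=1: (−1)^1·48.0000/(6)·0.9967^4·0.0807^2 = -0.051439
  k=2: (−1)^2·48.0000/(8)·0.9967^2·0.0807^4 = +0.000253
d^3_{1,1}(0.1616) = +0.980584 -0.051439 +0.000253 = +0.929398
D = (-0.716940-0.697134i)·(+0.929398)·(-0.066440+0.997790i) = +0.690754-0.621803i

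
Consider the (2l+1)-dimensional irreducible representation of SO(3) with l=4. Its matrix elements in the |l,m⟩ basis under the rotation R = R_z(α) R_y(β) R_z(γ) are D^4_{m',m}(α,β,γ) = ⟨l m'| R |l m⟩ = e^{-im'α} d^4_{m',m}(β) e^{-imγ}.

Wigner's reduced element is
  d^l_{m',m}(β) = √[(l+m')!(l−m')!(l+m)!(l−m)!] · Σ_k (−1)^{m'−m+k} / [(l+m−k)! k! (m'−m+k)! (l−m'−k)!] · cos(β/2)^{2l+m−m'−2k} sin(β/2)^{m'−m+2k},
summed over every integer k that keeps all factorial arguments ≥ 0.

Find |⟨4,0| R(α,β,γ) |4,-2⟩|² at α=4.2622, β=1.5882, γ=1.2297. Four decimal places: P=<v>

P=0.1555

First d^4_{0,-2}(β=1.5882), then the phase factors e^{-i(0)α} and e^{-i(-2)γ}:
With c≡cos(β/2)=0.700927 and s≡sin(β/2)=0.713233, N=[24·24·2·720]^{1/2}=910.735966
k∈{0,1,2} keeps every argument non-negative
  k=0: (−1)^2·910.7360/(96)·0.7009^6·0.7132^2 = +0.572296
  k=1: (−1)^3·910.7360/(36)·0.7009^4·0.7132^4 = -1.580181
  k=2: (−1)^4·910.7360/(96)·0.7009^2·0.7132^6 = +0.613558
d^4_{0,-2}(1.5882) = +0.572296 -1.580181 +0.613558 = -0.394327
|D^4_{0,-2}|² = |d^4_{0,-2}(β)|² = (-0.394327)² = 0.155494 (the z-rotation phases have unit modulus)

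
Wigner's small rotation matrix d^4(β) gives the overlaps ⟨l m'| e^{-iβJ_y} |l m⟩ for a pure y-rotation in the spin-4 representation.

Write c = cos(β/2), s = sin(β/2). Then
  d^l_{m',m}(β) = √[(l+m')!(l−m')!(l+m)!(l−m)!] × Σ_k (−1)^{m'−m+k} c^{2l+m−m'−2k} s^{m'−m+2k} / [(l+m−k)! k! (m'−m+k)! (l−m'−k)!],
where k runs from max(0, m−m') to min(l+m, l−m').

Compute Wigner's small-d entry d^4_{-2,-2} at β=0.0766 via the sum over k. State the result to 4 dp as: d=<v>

d=0.9767

d^4_{-2,-2}(β=0.0766) via Wigner's sum:
c=cos(0.0766/2)=0.999267, s=sin(0.0766/2)=0.038291; N=√[2·720·2·720]=1440.000000
k: max(0,(-2)−(-2))=0 … min(4+(-2),4−(-2))=2
  k=0: (−1)^0·1440.0000/(1440)·0.9993^8·0.0383^0 = +0.994148
  k=1: (−1)^1·1440.0000/(120)·0.9993^6·0.0383^2 = -0.017517
  k=2: (−1)^2·1440.0000/(96)·0.9993^4·0.0383^4 = +0.000032
d^4_{-2,-2}(0.0766) = +0.994148 -0.017517 +0.000032 = +0.976664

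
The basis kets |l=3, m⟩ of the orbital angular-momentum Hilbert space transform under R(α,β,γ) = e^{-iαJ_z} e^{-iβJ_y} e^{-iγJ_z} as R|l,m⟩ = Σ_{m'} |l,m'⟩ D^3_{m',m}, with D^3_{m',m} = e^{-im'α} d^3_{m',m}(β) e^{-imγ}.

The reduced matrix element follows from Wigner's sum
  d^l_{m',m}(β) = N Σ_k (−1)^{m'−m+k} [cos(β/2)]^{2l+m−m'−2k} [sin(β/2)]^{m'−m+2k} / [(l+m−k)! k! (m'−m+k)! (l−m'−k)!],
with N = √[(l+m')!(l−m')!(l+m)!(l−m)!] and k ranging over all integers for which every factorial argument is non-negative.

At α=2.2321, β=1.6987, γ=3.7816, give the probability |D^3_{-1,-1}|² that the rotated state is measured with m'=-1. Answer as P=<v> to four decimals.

D^3_{-1,-1}(2.2321,1.6987,3.7816) = e^{-i·-1·2.2321}·d^3_{-1,-1}(1.6987)·e^{-i·-1·3.7816}. Compute d first:
Half-angle: c=0.660471, s=0.750851. N=√(2·24·2·24)=48.000000
Admissible k: 0..2 (factorial args all ≥0)
  k=0: (−1)^0·48.0000/(48)·0.6605^6·0.7509^0 = +0.083009
  k=1: (−1)^1·48.0000/(6)·0.6605^4·0.7509^2 = -0.858250
  k=2: (−1)^2·48.0000/(8)·0.6605^2·0.7509^4 = +0.831907
d^3_{-1,-1}(1.6987) = +0.083009 -0.858250 +0.831907 = +0.056666
|D^3_{-1,-1}|² = |d^3_{-1,-1}(β)|² = (+0.056666)² = 0.003211 (the z-rotation phases have unit modulus)

P=0.0032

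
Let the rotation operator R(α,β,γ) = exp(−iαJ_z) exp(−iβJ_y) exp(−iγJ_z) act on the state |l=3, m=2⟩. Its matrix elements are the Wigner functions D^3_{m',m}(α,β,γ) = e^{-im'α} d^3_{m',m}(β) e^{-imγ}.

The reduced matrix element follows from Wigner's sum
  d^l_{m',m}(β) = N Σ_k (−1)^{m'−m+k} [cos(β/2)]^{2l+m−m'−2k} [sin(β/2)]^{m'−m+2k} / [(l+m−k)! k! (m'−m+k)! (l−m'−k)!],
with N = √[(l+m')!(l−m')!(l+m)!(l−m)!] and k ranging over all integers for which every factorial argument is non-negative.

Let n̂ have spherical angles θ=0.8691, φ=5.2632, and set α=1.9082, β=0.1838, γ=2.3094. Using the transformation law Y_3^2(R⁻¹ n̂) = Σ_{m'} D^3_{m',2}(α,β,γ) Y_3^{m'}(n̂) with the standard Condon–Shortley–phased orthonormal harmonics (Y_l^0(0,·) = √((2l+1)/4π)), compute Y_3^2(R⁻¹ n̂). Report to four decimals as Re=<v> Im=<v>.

Re=-0.1730 Im=0.3415

Need the full column D^3_{m',2} for m'=−3..3 at α=1.9082, β=0.1838, γ=2.3094.
cos(β/2)=0.995780, sin(β/2)=0.091771
d^3_{-3,2}: single k=5 term ⇒ +0.000016;  D = +0.000007+0.000014i
d^3_{-2,2}: k∈[4..5] ⇒ +0.000352 -0.000001 = +0.000351;  D = +0.000244-0.000252i
d^3_{-1,2}: k∈[3..4] ⇒ +0.004827 -0.000020 = +0.004806;  D = -0.004367-0.002008i
d^3_{0,2}: k∈[2..3] ⇒ +0.045355 -0.000385 = +0.044970;  D = -0.004203+0.044773i
d^3_{1,2}: k∈[1..2] ⇒ +0.284133 -0.004827 = +0.279306;  D = +0.271046-0.067426i
d^3_{2,2}: k∈[0..1] ⇒ +0.974947 -0.041403 = +0.933544;  D = -0.512555-0.780250i
d^3_{3,2}: single k=0 term ⇒ -0.220088;  D = +0.133575-0.174919i
Y_3^{m'}(θ=0.8691,φ=5.2632) and Σ D·Y over m':
  (+0.0000+0.0000i)·(-0.1853+0.0152i)  (+0.0002-0.0003i)·(-0.1740+0.3432i)  (-0.0044-0.0020i)·(+0.1400+0.2279i)  (-0.0042+0.0448i)·(-0.2208+0.0000i)  (+0.2710-0.0674i)·(-0.1400+0.2279i)  (-0.5126-0.7803i)·(-0.1740-0.3432i)  (+0.1336-0.1749i)·(+0.1853+0.0152i)
Y_3^2(R⁻¹ n̂) = -0.172984+0.341469i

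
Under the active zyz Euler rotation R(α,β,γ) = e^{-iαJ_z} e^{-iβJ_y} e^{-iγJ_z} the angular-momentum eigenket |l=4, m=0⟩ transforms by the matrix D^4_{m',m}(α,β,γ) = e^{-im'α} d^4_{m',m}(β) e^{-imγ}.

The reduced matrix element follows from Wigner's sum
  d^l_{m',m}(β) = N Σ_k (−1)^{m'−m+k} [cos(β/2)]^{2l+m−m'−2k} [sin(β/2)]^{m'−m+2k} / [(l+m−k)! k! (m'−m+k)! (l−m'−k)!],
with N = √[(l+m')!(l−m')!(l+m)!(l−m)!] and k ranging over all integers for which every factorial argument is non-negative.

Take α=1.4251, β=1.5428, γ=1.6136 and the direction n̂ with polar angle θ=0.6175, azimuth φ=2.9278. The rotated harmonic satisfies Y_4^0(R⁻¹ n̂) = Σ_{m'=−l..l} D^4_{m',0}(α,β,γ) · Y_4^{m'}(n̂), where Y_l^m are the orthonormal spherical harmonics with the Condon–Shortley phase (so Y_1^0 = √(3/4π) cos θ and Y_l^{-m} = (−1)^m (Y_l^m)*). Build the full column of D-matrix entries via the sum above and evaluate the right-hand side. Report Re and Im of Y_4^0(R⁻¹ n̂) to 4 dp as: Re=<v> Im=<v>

Re=0.3051 Im=0.0000

Need the full column D^4_{m',0} for m'=−4..4 at α=1.4251, β=1.5428, γ=1.6136.
cos(β/2)=0.716935, sin(β/2)=0.697140
d^4_{-4,0}: single k=4 term ⇒ +0.522093;  D = +0.435913-0.287335i
d^4_{-3,0}: k∈[3..4] ⇒ +0.759317 -0.717964 = +0.041353;  D = -0.017505-0.037465i
d^4_{-2,0}: k∈[2..4] ⇒ +0.626096 -1.578662 +0.559757 = -0.392808;  D = +0.376250-0.112849i
d^4_{-1,0}: k∈[1..4] ⇒ +0.303525 -1.721970 +1.628190 -0.256586 = -0.046841;  D = -0.006800-0.046345i
d^4_{0,0}: k∈[0..4] ⇒ +0.069798 -1.055941 +2.246475 -0.944058 +0.055790 = +0.372064;  D = +0.372064+0.000000i
d^4_{1,0}: k∈[0..3] ⇒ -0.303525 +1.721970 -1.628190 +0.256586 = +0.046841;  D = +0.006800-0.046345i
d^4_{2,0}: k∈[0..2] ⇒ +0.626096 -1.578662 +0.559757 = -0.392808;  D = +0.376250+0.112849i
d^4_{3,0}: k∈[0..1] ⇒ -0.759317 +0.717964 = -0.041353;  D = +0.017505-0.037465i
d^4_{4,0}: single k=0 term ⇒ +0.522093;  D = +0.435913+0.287335i
Y_4^{m'}(θ=0.6175,φ=2.9278) and Σ D·Y over m':
  (+0.4359-0.2873i)·(+0.0326+0.0375i)  (-0.0175-0.0375i)·(-0.1587-0.1185i)  (+0.3762-0.1128i)·(+0.3728+0.1699i)  (-0.0068-0.0463i)·(-0.3608-0.0783i)  (+0.3721+0.0000i)·(-0.1561+0.0000i)  (+0.0068-0.0463i)·(+0.3608-0.0783i)  (+0.3762+0.1128i)·(+0.3728-0.1699i)  (+0.0175-0.0375i)·(+0.1587-0.1185i)  (+0.4359+0.2873i)·(+0.0326-0.0375i)
Y_4^0(R⁻¹ n̂) = +0.305132+0.000000i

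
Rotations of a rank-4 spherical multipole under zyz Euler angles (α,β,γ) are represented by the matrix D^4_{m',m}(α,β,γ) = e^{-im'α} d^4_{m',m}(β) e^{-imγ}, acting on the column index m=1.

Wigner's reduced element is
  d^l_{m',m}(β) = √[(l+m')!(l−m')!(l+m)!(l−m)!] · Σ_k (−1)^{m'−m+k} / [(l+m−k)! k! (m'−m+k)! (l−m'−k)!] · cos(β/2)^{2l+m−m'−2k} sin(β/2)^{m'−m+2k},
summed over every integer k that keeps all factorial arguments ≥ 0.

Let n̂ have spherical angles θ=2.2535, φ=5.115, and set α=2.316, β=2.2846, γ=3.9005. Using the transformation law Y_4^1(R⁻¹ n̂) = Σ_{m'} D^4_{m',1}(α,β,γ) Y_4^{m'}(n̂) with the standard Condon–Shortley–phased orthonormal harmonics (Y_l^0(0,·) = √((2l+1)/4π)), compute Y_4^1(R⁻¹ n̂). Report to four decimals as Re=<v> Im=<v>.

Need the full column D^4_{m',1} for m'=−4..4 at α=2.316, β=2.2846, γ=3.9005.
cos(β/2)=0.415504, sin(β/2)=0.909592
d^4_{-4,1}: single k=5 term ⇒ +0.334234;  D = +0.202569-0.265853i
d^4_{-3,1}: k∈[4..5] ⇒ +0.269900 -0.776065 = -0.506165;  D = +0.503926-0.047556i
d^4_{-2,1}: k∈[3..5] ⇒ +0.131804 -0.947464 +0.908105 = +0.092445;  D = +0.068795+0.061752i
d^4_{-1,1}: k∈[2..5] ⇒ +0.042574 -0.612077 +1.466626 -0.468567 = +0.428556;  D = -0.005873-0.428516i
d^4_{0,1}: k∈[1..4] ⇒ +0.008697 -0.250080 +1.198457 -0.957226 = -0.000152;  D = +0.000110-0.000105i
d^4_{1,1}: k∈[0..3] ⇒ +0.000888 -0.063861 +0.612077 -0.977750 = -0.428646;  D = -0.427693-0.028563i
d^4_{2,1}: k∈[0..2] ⇒ -0.008251 +0.197706 -0.631642 = -0.442188;  D = +0.277535+0.344245i
d^4_{3,1}: k∈[0..1] ⇒ +0.033792 -0.269900 = -0.236109;  D = +0.034600-0.233560i
d^4_{4,1}: single k=0 term ⇒ -0.069744;  D = -0.057636+0.039273i
Y_4^{m'}(θ=2.2535,φ=5.115) and Σ D·Y over m':
  (+0.2026-0.2659i)·(-0.0064-0.1602i)  (+0.5039-0.0476i)·(+0.3448+0.1309i)  (+0.0688+0.0618i)·(-0.2492+0.2593i)  (-0.0059-0.4285i)·(+0.0194+0.0456i)  (+0.0001-0.0001i)·(-0.3592+0.0000i)  (-0.4277-0.0286i)·(-0.0194+0.0456i)  (+0.2775+0.3442i)·(-0.2492-0.2593i)  (+0.0346-0.2336i)·(-0.3448+0.1309i)  (-0.0576+0.0393i)·(-0.0064+0.1602i)
Y_4^1(R⁻¹ n̂) = +0.164720-0.088403i

Re=0.1647 Im=-0.0884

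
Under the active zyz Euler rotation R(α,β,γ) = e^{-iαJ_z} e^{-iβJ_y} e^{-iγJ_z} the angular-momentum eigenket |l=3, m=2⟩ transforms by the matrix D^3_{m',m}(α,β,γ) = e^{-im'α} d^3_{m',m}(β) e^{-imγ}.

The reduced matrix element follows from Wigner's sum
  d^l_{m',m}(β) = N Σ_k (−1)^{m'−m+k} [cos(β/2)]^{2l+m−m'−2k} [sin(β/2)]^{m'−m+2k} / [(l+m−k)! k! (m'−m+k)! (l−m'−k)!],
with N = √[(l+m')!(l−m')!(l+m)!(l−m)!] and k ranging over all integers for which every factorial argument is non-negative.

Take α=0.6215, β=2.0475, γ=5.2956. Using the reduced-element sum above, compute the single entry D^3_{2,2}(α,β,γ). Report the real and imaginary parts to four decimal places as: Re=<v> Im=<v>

Re=-0.1838 Im=-0.1652

First d^3_{2,2}(β=2.0475), then the phase factors e^{-i(2)α} and e^{-i(2)γ}:
c=cos(2.0475/2)=0.520167, s=sin(2.0475/2)=0.854065; N=√[120·1·120·1]=120.000000
Admissible k: 0..1 (factorial args all ≥0)
  k=0: (−1)^0·120.0000/(120)·0.5202^6·0.8541^0 = +0.019809
  k=1: (−1)^1·120.0000/(24)·0.5202^4·0.8541^2 = -0.267007
d^3_{2,2}(2.0475) = +0.019809 -0.267007 = -0.247198
D = (+0.321957-0.946754i)·(-0.247198)·(-0.393444+0.919349i) = -0.183847-0.165248i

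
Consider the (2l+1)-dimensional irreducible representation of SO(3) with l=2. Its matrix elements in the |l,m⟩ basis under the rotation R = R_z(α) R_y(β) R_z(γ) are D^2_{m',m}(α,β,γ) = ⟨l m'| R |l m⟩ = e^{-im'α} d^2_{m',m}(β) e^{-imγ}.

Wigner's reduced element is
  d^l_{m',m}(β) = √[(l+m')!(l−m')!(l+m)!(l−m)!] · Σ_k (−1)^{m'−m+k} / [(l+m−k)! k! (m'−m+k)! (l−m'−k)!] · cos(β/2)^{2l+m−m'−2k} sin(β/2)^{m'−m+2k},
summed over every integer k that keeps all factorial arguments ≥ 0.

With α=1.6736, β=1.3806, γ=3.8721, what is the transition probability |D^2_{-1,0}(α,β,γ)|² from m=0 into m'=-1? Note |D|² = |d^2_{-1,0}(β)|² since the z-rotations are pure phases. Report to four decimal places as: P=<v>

P=0.0517

First d^2_{-1,0}(β=1.3806), then the phase factors e^{-i(-1)α} and e^{-i(0)γ}:
Half-angle: c=0.771055, s=0.636769. N=√(1·6·2·2)=4.898979
Admissible k: 1..2 (factorial args all ≥0)
  k=1: (−1)^0·4.8990/(2)·0.7711^3·0.6368^1 = +0.715012
  k=2: (−1)^1·4.8990/(2)·0.7711^1·0.6368^3 = -0.487647
d^2_{-1,0}(1.3806) = +0.715012 -0.487647 = +0.227365
|D^2_{-1,0}|² = |d^2_{-1,0}(β)|² = (+0.227365)² = 0.051695 (the z-rotation phases have unit modulus)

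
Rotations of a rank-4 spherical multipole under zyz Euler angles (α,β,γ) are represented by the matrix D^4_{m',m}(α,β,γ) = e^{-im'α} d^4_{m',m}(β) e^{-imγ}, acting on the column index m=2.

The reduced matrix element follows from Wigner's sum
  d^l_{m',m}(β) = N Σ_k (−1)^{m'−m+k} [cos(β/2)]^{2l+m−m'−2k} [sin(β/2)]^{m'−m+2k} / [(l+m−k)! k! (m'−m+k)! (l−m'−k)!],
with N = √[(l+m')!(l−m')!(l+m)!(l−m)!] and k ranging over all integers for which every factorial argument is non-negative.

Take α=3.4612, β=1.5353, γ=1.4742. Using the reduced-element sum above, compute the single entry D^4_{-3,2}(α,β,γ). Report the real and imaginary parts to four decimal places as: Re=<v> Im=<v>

D^4_{-3,2}(3.4612,1.5353,1.4742) = e^{-i·-3·3.4612}·d^4_{-3,2}(1.5353)·e^{-i·2·1.4742}. Compute d first:
With c≡cos(β/2)=0.719545 and s≡sin(β/2)=0.694446, N=[1·5040·720·2]^{1/2}=2693.993318
k: max(0,(2)−(-3))=5 … min(4+(2),4−(-3))=6
  k=5: (−1)^0·2693.9933/(240)·0.7195^3·0.6944^5 = +0.675385
  k=6: (−1)^1·2693.9933/(720)·0.7195^1·0.6944^7 = -0.209697
d^4_{-3,2}(1.5353) = +0.675385 -0.209697 = +0.465688
D = (-0.574485-0.818515i)·(+0.465688)·(-0.981396-0.191993i) = +0.189371+0.425446i

Re=0.1894 Im=0.4254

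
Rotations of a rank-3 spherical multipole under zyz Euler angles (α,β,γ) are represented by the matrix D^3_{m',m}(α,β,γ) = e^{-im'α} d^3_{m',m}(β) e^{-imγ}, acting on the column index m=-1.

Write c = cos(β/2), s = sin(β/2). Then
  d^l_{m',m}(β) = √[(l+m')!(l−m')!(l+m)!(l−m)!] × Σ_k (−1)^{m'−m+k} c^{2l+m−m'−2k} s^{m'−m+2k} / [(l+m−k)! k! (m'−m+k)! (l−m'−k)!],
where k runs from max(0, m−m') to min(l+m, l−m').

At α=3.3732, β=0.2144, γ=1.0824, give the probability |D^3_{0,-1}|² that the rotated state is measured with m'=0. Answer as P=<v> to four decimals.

P=0.1209

First d^3_{0,-1}(β=0.2144), then the phase factors e^{-i(0)α} and e^{-i(-1)γ}:
With c≡cos(β/2)=0.994260 and s≡sin(β/2)=0.106995, N=[6·6·2·24]^{1/2}=41.569219
k∈{0,1,2} keeps every argument non-negative
  k=0: (−1)^1·41.5692/(12)·0.9943^5·0.1070^1 = -0.360124
  k=1: (−1)^2·41.5692/(4)·0.9943^3·0.1070^3 = +0.012511
  k=2: (−1)^3·41.5692/(12)·0.9943^1·0.1070^5 = -0.000048
d^3_{0,-1}(0.2144) = -0.360124 +0.012511 -0.000048 = -0.347661
|D^3_{0,-1}|² = |d^3_{0,-1}(β)|² = (-0.347661)² = 0.120868 (the z-rotation phases have unit modulus)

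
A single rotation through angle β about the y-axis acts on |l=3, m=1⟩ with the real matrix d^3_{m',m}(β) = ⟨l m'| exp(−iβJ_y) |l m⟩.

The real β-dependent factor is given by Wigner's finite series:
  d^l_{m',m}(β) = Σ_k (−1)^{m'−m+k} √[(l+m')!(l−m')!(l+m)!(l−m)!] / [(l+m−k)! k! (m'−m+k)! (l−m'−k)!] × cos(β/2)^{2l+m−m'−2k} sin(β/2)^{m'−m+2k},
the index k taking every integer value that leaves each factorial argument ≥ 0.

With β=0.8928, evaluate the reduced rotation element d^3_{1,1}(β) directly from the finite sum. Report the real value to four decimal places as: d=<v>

d=-0.2789

d^3_{1,1}(β=0.8928) via Wigner's sum:
Half-angle: c=0.902007, s=0.431721. N=√(24·2·24·2)=48.000000
Admissible k: 0..2 (factorial args all ≥0)
  k=0: (−1)^0·48.0000/(48)·0.9020^6·0.4317^0 = +0.538592
  k=1: (−1)^1·48.0000/(6)·0.9020^4·0.4317^2 = -0.987044
  k=2: (−1)^2·48.0000/(8)·0.9020^2·0.4317^4 = +0.169584
d^3_{1,1}(0.8928) = +0.538592 -0.987044 +0.169584 = -0.278868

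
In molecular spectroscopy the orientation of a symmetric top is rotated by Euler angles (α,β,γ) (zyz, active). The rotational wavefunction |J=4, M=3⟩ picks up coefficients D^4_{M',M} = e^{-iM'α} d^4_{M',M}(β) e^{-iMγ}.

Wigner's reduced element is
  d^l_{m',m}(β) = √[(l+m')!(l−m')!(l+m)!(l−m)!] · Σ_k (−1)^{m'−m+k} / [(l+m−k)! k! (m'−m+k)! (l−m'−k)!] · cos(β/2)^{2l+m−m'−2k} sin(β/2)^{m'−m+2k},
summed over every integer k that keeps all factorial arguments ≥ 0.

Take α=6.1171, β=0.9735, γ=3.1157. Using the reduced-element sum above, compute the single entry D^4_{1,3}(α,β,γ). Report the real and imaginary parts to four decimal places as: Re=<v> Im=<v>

Split into d^4_{1,3}(β=0.9735) × two z-phases.
Half-angle: c=0.883858, s=0.467756. N=√(120·6·5040·1)=1904.940944
The bounds max(0,m−m')=2 and min(l+m,l−m')=3 give 2 terms
  k=2: (−1)^0·1904.9409/(240)·0.8839^6·0.4678^2 = +0.827948
  k=3: (−1)^1·1904.9409/(144)·0.8839^4·0.4678^4 = -0.386478
d^4_{1,3}(0.9735) = +0.827948 -0.386478 = +0.441469
D = (+0.986240+0.165323i)·(+0.441469)·(-0.996985-0.077600i) = -0.428418-0.106551i

Re=-0.4284 Im=-0.1066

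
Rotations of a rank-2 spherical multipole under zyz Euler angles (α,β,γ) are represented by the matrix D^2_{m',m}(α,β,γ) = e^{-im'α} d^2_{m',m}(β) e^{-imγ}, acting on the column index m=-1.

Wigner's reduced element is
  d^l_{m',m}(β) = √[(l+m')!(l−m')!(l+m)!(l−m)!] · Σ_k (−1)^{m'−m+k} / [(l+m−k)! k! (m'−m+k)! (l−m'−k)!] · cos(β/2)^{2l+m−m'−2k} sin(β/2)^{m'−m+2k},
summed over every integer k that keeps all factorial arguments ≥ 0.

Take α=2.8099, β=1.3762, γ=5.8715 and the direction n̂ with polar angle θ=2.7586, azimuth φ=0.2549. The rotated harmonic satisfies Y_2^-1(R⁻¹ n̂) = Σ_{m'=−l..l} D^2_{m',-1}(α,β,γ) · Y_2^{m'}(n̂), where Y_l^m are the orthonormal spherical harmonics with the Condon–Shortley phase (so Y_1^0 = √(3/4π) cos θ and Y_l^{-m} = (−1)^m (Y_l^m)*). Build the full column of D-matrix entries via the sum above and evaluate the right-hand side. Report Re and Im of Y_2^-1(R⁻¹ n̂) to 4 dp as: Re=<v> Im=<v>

Need the full column D^2_{m',-1} for m'=−2..2 at α=2.8099, β=1.3762, γ=5.8715.
cos(β/2)=0.772454, sin(β/2)=0.635071
d^2_{-2,-1}: single k=1 term ⇒ +0.585423;  D = +0.278468-0.514952i
d^2_{-1,-1}: k∈[0..1] ⇒ +0.356033 -0.721956 = -0.365923;  D = +0.269387-0.247649i
d^2_{0,-1}: k∈[0..1] ⇒ -0.716994 +0.484635 = -0.232360;  D = -0.212945+0.092980i
d^2_{1,-1}: k∈[0..1] ⇒ +0.721956 -0.162663 = +0.559293;  D = -0.557505+0.044692i
d^2_{2,-1}: single k=0 term ⇒ -0.395703;  D = -0.383234-0.098550i
Y_2^{m'}(θ=2.7586,φ=0.2549) and Σ D·Y over m':
  (+0.2785-0.5150i)·(+0.0471-0.0263i)  (+0.2694-0.2476i)·(-0.2591+0.0675i)  (-0.2129+0.0930i)·(+0.4986+0.0000i)  (-0.5575+0.0447i)·(+0.2591+0.0675i)  (-0.3832-0.0986i)·(+0.0471+0.0263i)
Y_2^-1(R⁻¹ n̂) = -0.322649+0.056360i

Re=-0.3226 Im=0.0564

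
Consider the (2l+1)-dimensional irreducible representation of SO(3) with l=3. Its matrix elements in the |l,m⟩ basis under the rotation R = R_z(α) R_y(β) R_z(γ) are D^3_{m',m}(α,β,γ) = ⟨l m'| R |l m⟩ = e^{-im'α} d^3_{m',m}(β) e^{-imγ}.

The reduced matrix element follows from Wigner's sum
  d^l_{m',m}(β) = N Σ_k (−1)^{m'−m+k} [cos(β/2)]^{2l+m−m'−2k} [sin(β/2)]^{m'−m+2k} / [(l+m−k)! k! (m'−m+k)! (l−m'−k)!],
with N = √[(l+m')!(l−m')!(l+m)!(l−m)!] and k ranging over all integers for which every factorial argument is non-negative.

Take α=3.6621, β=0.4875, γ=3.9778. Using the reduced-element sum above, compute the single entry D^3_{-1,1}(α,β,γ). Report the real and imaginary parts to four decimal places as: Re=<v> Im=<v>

D^3_{-1,1}(3.6621,0.4875,3.9778) = e^{-i·-1·3.6621}·d^3_{-1,1}(0.4875)·e^{-i·1·3.9778}. Compute d first:
c=cos(0.4875/2)=0.970440, s=sin(0.4875/2)=0.241343; N=√[2·24·24·2]=48.000000
k: max(0,(1)−(-1))=2 … min(3+(1),3−(-1))=4
  k=2: (−1)^0·48.0000/(8)·0.9704^4·0.2413^2 = +0.309954
  k=3: (−1)^1·48.0000/(6)·0.9704^2·0.2413^4 = -0.025560
  k=4: (−1)^2·48.0000/(48)·0.9704^0·0.2413^6 = +0.000198
d^3_{-1,1}(0.4875) = +0.309954 -0.025560 +0.000198 = +0.284591
D = (-0.867567-0.497320i)·(+0.284591)·(-0.670282+0.742106i) = +0.270526-0.088360i

Re=0.2705 Im=-0.0884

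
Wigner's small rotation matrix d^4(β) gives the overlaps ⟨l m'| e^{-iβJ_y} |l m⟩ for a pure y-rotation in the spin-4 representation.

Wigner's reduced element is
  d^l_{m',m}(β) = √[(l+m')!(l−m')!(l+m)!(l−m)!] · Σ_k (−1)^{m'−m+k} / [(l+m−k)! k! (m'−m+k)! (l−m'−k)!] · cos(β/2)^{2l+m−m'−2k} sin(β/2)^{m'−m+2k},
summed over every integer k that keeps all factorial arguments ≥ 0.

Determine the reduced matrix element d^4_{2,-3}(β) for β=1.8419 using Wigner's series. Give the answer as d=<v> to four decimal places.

d^4_{2,-3}(β=1.8419) via Wigner's sum:
With c≡cos(β/2)=0.605064 and s≡sin(β/2)=0.796177, N=[720·2·1·5040]^{1/2}=2693.993318
k: max(0,(-3)−(2))=0 … min(4+(-3),4−(2))=1
  k=0: (−1)^5·2693.9933/(240)·0.6051^3·0.7962^5 = -0.795494
  k=1: (−1)^6·2693.9933/(720)·0.6051^1·0.7962^7 = +0.459126
d^4_{2,-3}(1.8419) = -0.795494 +0.459126 = -0.336368

d=-0.3364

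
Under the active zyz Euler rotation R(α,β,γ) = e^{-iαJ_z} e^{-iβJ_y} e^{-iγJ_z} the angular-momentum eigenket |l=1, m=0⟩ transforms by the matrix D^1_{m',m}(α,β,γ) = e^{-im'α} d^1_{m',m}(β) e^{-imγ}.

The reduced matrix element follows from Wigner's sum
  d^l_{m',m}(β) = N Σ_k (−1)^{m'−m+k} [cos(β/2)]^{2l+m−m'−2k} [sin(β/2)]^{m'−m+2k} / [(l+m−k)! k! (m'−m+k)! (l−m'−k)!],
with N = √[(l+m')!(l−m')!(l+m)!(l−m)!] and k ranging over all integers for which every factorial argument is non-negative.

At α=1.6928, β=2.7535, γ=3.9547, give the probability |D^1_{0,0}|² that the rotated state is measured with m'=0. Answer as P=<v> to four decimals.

Split into d^1_{0,0}(β=2.7535) × two z-phases.
With c≡cos(β/2)=0.192831 and s≡sin(β/2)=0.981232, N=[1·1·1·1]^{1/2}=1.000000
The bounds max(0,m−m')=0 and min(l+m,l−m')=1 give 2 terms
  k=0: (−1)^0·1.0000/(1)·0.1928^2·0.9812^0 = +0.037184
  k=1: (−1)^1·1.0000/(1)·0.1928^0·0.9812^2 = -0.962816
d^1_{0,0}(2.7535) = +0.037184 -0.962816 = -0.925633
|D^1_{0,0}|² = |d^1_{0,0}(β)|² = (-0.925633)² = 0.856796 (the z-rotation phases have unit modulus)

P=0.8568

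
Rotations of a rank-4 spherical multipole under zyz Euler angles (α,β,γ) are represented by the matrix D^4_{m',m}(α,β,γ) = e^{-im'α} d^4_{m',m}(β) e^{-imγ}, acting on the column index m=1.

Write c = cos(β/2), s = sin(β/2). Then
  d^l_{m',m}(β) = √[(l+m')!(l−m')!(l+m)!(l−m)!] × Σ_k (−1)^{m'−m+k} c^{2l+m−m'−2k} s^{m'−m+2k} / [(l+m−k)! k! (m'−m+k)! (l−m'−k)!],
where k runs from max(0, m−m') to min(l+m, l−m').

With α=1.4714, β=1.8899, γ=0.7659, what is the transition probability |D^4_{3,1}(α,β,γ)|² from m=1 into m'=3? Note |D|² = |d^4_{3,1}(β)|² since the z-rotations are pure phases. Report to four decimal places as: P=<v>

First d^4_{3,1}(β=1.8899), then the phase factors e^{-i(3)α} and e^{-i(1)γ}:
Half-angle: c=0.585783, s=0.810468. N=√(5040·1·120·6)=1904.940944
k∈{0,1} keeps every argument non-negative
  k=0: (−1)^2·1904.9409/(240)·0.5858^6·0.8105^2 = +0.210651
  k=1: (−1)^3·1904.9409/(144)·0.5858^4·0.8105^4 = -0.672063
d^4_{3,1}(1.8899) = +0.210651 -0.672063 = -0.461412
|D^4_{3,1}|² = |d^4_{3,1}(β)|² = (-0.461412)² = 0.212901 (the z-rotation phases have unit modulus)

P=0.2129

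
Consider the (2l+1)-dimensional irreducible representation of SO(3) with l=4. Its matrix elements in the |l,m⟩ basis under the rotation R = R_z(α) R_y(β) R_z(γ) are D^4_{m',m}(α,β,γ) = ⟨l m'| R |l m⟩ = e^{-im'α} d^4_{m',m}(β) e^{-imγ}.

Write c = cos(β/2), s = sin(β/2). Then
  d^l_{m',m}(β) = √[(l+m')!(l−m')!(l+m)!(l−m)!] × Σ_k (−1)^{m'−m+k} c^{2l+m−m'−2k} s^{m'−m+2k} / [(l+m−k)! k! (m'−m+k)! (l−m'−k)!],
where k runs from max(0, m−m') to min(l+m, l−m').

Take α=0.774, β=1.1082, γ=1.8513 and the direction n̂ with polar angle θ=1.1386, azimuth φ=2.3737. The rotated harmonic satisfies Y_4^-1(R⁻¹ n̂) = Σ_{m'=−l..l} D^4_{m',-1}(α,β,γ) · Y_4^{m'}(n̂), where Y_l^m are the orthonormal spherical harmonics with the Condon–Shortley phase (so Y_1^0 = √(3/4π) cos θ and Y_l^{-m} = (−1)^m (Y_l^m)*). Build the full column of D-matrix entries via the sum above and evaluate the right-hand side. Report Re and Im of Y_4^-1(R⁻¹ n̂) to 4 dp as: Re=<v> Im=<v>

Re=-0.2130 Im=0.0261

Need the full column D^4_{m',-1} for m'=−4..4 at α=0.774, β=1.1082, γ=1.8513.
cos(β/2)=0.850374, sin(β/2)=0.526178
d^4_{-4,-1}: single k=3 term ⇒ +0.484778;  D = +0.112835-0.471464i
d^4_{-3,-1}: k∈[2..3] ⇒ +0.830992 -0.530263 = +0.300729;  D = -0.154381-0.258079i
d^4_{-2,-1}: k∈[1..3] ⇒ +0.717861 -1.374218 +0.350760 = -0.305597;  D = +0.295506+0.077886i
d^4_{-1,-1}: k∈[0..3] ⇒ +0.273452 -1.570427 +1.202522 -0.153468 = -0.247921;  D = +0.215605-0.122388i
d^4_{0,-1}: k∈[0..3] ⇒ -0.756692 +1.738263 -0.665520 +0.042467 = +0.358519;  D = -0.099252+0.344507i
d^4_{1,-1}: k∈[0..3] ⇒ +1.046951 -1.202522 +0.230202 -0.005876 = +0.068755;  D = +0.032570+0.060551i
d^4_{2,-1}: k∈[0..2] ⇒ -0.916145 +0.526139 -0.040288 = -0.430294;  D = -0.410653-0.128516i
d^4_{3,-1}: k∈[0..1] ⇒ +0.530263 -0.121811 = +0.408451;  D = +0.364033-0.185237i
d^4_{4,-1}: single k=0 term ⇒ -0.185605;  D = -0.059458+0.175823i
Y_4^{m'}(θ=1.1386,φ=2.3737) and Σ D·Y over m':
  (+0.1128-0.4715i)·(-0.3001+0.0211i)  (-0.1544-0.2581i)·(+0.2626-0.2918i)  (+0.2955+0.0779i)·(+0.0022+0.0629i)  (+0.2156-0.1224i)·(+0.2294+0.2215i)  (-0.0993+0.3445i)·(-0.1255+0.0000i)  (+0.0326+0.0606i)·(-0.2294+0.2215i)  (-0.4107-0.1285i)·(+0.0022-0.0629i)  (+0.3640-0.1852i)·(-0.2626-0.2918i)  (-0.0595+0.1758i)·(-0.3001-0.0211i)
Y_4^-1(R⁻¹ n̂) = -0.212988+0.026138i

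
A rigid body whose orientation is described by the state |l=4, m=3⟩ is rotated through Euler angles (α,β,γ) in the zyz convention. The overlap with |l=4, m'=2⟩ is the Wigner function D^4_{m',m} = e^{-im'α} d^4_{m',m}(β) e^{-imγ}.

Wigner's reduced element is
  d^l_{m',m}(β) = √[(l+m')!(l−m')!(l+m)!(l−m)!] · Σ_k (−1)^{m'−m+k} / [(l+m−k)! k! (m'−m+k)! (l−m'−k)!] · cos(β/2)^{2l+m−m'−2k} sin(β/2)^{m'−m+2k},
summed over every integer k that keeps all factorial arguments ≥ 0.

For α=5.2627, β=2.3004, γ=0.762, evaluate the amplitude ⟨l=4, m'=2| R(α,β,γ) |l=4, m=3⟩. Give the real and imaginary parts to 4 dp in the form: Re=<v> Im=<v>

Split into d^4_{2,3}(β=2.3004) × two z-phases.
c=cos(2.3004/2)=0.408305, s=sin(2.3004/2)=0.912846; N=√[720·2·5040·1]=2693.993318
The bounds max(0,m−m')=1 and min(l+m,l−m')=2 give 2 terms
  k=1: (−1)^0·2693.9933/(720)·0.4083^7·0.9128^1 = +0.006462
  k=2: (−1)^1·2693.9933/(240)·0.4083^5·0.9128^3 = -0.096895
d^4_{2,3}(2.3004) = +0.006462 -0.096895 = -0.090433
D = (-0.453042+0.891489i)·(-0.090433)·(-0.655771-0.754960i) = -0.087732+0.021938i

Re=-0.0877 Im=0.0219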